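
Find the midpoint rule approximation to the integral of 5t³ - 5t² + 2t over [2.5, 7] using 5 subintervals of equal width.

2429.4234375

Δt = (7 − 2.5)/5 = 0.9.
Midpoints: 2.95, 3.85, 4.75, 5.65, 6.55.
f(2.95) = 90.749375, f(3.85) = 218.920625, f(4.75) = 432.546875, f(5.65) = 753.498125, f(6.55) = 1203.644375.
Sum = Δt · [f(2.95) + f(3.85) + f(4.75) + f(5.65) + f(6.55)].
Sum = 2429.4234375.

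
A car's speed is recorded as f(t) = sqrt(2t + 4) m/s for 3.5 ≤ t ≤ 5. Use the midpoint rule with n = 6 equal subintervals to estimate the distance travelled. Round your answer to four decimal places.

Δt = (5 − 3.5)/6 = 0.25.
Midpoints: 3.625, 3.875, 4.125, 4.375, 4.625, 4.875.
f(3.625) ≈ 3.3541, f(3.875) ≈ 3.4278, f(4.125) ≈ 3.5000, f(4.375) ≈ 3.5707, f(4.625) ≈ 3.6401, f(4.875) ≈ 3.7081.
Sum = Δt · [f(3.625) + f(3.875) + f(4.125) + ...].
Sum ≈ 5.3002.

5.3002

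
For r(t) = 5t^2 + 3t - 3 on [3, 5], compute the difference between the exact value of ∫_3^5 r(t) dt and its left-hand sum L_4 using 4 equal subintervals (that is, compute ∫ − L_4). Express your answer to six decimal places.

21.083333

Exact integral: ∫_3^5 r(t) dt ≈ 181.33333333.
L_4 = 160.25.
Error ≈ 181.33333333 − 160.25 ≈ 21.083333.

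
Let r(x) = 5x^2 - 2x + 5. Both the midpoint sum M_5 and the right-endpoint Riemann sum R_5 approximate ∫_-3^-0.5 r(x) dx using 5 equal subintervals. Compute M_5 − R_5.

11.40625

M_5 = 65.78125.
R_5 = 54.375.
M_5 − R_5 = 11.40625.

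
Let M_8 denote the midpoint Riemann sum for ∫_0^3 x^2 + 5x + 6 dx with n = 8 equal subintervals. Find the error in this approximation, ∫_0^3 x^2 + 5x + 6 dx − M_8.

Exact integral: ∫_0^3 f(x) dx = 49.5.
M_8 = 49.46484375.
Error = 49.5 − 49.46484375 = 0.03515625.

0.03515625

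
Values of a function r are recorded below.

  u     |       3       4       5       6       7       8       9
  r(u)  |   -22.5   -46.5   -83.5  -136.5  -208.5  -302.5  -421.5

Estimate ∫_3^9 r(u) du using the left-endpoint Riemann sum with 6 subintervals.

Δu = 1.
Sum = 1·[(-22.5) + (-46.5) + (-83.5) + (-136.5) + (-208.5) + (-302.5)] = -800.

-800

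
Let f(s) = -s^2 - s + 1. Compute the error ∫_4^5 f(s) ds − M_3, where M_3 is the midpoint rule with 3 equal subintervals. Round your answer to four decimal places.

-0.0093

Exact integral: ∫_4^5 f(s) ds ≈ -23.833333.
M_3 ≈ -23.824074.
Error ≈ -23.833333 − (-23.824074) ≈ -0.0093.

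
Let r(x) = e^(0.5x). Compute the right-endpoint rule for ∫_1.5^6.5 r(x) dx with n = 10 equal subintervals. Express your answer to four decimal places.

Δx = (6.5 − 1.5)/10 = 0.5.
Right endpoints: 2, 2.5, 3, 3.5, 4, 4.5, 5, 5.5, 6, 6.5.
r(2) ≈ 2.7183, r(2.5) ≈ 3.4903, r(3) ≈ 4.4817, r(3.5) ≈ 5.7546, r(4) ≈ 7.3891, r(4.5) ≈ 9.4877, r(5) ≈ 12.1825, r(5.5) ≈ 15.6426, r(6) ≈ 20.0855, r(6.5) ≈ 25.7903.
Sum = Δx · [r(2) + r(2.5) + r(3) + ...].
Sum ≈ 53.5114.

53.5114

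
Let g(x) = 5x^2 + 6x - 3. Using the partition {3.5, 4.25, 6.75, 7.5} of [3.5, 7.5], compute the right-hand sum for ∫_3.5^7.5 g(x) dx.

990.328125

Subinterval widths: 0.75, 2.5, 0.75.
Right endpoints: 4.25, 6.75, 7.5.
g(4.25) = 112.8125, g(6.75) = 265.3125, g(7.5) = 323.25.
Sum = Σ Δx_i · g(x_i).
Sum = 990.328125.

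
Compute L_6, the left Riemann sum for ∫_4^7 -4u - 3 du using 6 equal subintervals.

-72

Δu = (7 − 4)/6 = 0.5.
Left endpoints: 4, 4.5, 5, 5.5, 6, 6.5.
f(4) = -19, f(4.5) = -21, f(5) = -23, f(5.5) = -25, f(6) = -27, f(6.5) = -29.
Sum = Δu · [f(4) + f(4.5) + f(5) + ...].
Sum = -72.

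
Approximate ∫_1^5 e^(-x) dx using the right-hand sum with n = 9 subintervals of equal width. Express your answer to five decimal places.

Δx = (5 − 1)/9 = 4/9.
Right endpoints: 13/9, 17/9, 7/3, 25/9, 29/9, 11/3, 37/9, 41/9, 5.
f(13/9) ≈ 0.23588, f(17/9) ≈ 0.15124, f(7/3) ≈ 0.09697, f(25/9) ≈ 0.06218, f(29/9) ≈ 0.03987, f(11/3) ≈ 0.02556, f(37/9) ≈ 0.01639, f(41/9) ≈ 0.01051, f(5) ≈ 0.00674.
Sum = Δx · [f(13/9) + f(17/9) + f(7/3) + ...].
Sum ≈ 0.28681.

0.28681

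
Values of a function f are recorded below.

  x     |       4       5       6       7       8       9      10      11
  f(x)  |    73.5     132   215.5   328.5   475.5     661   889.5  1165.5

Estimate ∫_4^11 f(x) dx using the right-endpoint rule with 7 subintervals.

3867.5

Δx = 1.
Sum = 1·[132 + 215.5 + 328.5 + 475.5 + 661 + 889.5 + 1165.5] = 3867.5.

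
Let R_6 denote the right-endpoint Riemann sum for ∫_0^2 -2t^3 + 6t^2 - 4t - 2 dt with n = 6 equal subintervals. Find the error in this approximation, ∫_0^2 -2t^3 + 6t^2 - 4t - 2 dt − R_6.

0

Exact integral: ∫_0^2 f(t) dt = -4.
R_6 = -4.
Error = -4 − (-4) = 0.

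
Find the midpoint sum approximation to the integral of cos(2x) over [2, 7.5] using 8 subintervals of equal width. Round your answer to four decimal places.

Δx = (7.5 − 2)/8 = 0.6875.
Midpoints: 2.34375, 3.03125, 3.71875, 4.40625, 5.09375, 5.78125, 6.46875, 7.15625.
f(2.34375) ≈ -0.0249, f(3.03125) ≈ 0.9757, f(3.71875) ≈ 0.4045, f(4.40625) ≈ -0.8183, f(5.09375) ≈ -0.7230, f(5.78125) ≈ 0.5370, f(6.46875) ≈ 0.9319, f(7.15625) ≈ -0.1744.
Sum = Δx · [f(2.34375) + f(3.03125) + f(3.71875) + ...].
Sum ≈ 0.7622.

0.7622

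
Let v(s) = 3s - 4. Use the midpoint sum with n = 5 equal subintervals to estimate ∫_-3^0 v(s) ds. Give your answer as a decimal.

-25.5

Δs = (0 − (-3))/5 = 0.6.
Midpoints: -2.7, -2.1, -1.5, -0.9, -0.3.
v(-2.7) = -12.1, v(-2.1) = -10.3, v(-1.5) = -8.5, v(-0.9) = -6.7, v(-0.3) = -4.9.
Sum = Δs · [v(-2.7) + v(-2.1) + v(-1.5) + v(-0.9) + v(-0.3)].
Sum = -25.5.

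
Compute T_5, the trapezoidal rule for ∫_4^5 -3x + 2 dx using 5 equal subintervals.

Δx = (5 − 4)/5 = 0.2.
f(4) = -10, f(4.2) = -10.6, f(4.4) = -11.2, f(4.6) = -11.8, f(4.8) = -12.4, f(5) = -13.
T_5 = (Δx/2)·[f(x_0) + 2f(x_1) + ... + 2f(x_{4}) + f(x_5)].
Sum = -11.5.

-11.5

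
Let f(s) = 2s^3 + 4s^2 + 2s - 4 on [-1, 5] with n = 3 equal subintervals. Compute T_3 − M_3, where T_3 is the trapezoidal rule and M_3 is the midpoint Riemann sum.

96

T_3 = 544.
M_3 = 448.
T_3 − M_3 = 96.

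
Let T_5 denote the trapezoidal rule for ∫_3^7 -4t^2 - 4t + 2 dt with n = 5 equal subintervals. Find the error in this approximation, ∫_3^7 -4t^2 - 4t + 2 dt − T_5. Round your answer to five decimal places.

Exact integral: ∫_3^7 f(t) dt ≈ -493.3333333.
T_5 = -495.04.
Error ≈ -493.3333333 − (-495.04) ≈ 1.70667.

1.70667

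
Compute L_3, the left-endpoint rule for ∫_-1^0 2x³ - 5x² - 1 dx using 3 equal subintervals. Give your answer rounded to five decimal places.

Δx = (0 − (-1))/3 = 1/3.
Left endpoints: -1, -2/3, -1/3.
f(-1) = -8, f(-2/3) = -103/27, f(-1/3) = -44/27.
Sum = Δx · [f(-1) + f(-2/3) + f(-1/3)].
Sum ≈ -4.48148.

-4.48148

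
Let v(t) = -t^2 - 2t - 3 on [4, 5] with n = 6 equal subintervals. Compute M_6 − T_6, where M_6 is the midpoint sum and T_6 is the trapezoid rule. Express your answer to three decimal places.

M_6 ≈ -32.33102.
T_6 ≈ -32.33796.
M_6 − T_6 ≈ 0.007.

0.007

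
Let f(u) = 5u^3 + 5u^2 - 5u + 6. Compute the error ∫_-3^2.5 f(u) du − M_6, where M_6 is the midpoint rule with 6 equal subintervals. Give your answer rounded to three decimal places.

Exact integral: ∫_-3^2.5 f(u) du ≈ 58.49479.
M_6 ≈ 58.01338.
Error ≈ 58.49479 − 58.01338 ≈ 0.481.

0.481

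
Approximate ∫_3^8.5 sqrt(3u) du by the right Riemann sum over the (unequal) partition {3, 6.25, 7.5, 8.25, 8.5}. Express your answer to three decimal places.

Subinterval widths: 3.25, 1.25, 0.75, 0.25.
Right endpoints: 6.25, 7.5, 8.25, 8.5.
f(6.25) ≈ 4.330, f(7.5) ≈ 4.743, f(8.25) ≈ 4.975, f(8.5) ≈ 5.050.
Sum = Σ Δu_i · f(u_i).
Sum ≈ 24.996.

24.996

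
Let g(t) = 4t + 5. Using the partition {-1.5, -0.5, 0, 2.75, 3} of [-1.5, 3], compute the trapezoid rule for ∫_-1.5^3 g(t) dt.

36

Subinterval widths: 1, 0.5, 2.75, 0.25.
g(-1.5) = -1, g(-0.5) = 3, g(0) = 5, g(2.75) = 16, g(3) = 17.
On each subinterval the trapezoid contributes (Δt_i/2)·[g(t_{i-1}) + g(t_i)].
Sum = 36.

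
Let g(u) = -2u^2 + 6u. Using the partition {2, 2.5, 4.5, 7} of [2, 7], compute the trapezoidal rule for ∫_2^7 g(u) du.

-96.25

Subinterval widths: 0.5, 2, 2.5.
g(2) = 4, g(2.5) = 2.5, g(4.5) = -13.5, g(7) = -56.
On each subinterval the trapezoid contributes (Δu_i/2)·[g(u_{i-1}) + g(u_i)].
Sum = -96.25.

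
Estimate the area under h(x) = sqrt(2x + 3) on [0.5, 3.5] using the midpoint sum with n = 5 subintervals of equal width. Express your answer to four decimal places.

7.8770

Δx = (3.5 − 0.5)/5 = 0.6.
Midpoints: 0.8, 1.4, 2, 2.6, 3.2.
h(0.8) ≈ 2.1448, h(1.4) ≈ 2.4083, h(2) ≈ 2.6458, h(2.6) ≈ 2.8636, h(3.2) ≈ 3.0659.
Sum = Δx · [h(0.8) + h(1.4) + h(2) + h(2.6) + h(3.2)].
Sum ≈ 7.8770.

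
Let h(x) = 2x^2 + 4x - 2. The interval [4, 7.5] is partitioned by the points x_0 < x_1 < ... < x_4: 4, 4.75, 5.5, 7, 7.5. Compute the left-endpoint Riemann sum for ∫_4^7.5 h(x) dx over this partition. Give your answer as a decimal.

Subinterval widths: 0.75, 0.75, 1.5, 0.5.
Left endpoints: 4, 4.75, 5.5, 7.
h(4) = 46, h(4.75) = 62.125, h(5.5) = 80.5, h(7) = 124.
Sum = Σ Δx_i · h(x_i).
Sum = 263.84375.

263.84375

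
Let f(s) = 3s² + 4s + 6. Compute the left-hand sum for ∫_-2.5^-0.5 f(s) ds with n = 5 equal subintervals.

17.66

Δs = (-0.5 − (-2.5))/5 = 0.4.
Left endpoints: -2.5, -2.1, -1.7, -1.3, -0.9.
f(-2.5) = 14.75, f(-2.1) = 10.83, f(-1.7) = 7.87, f(-1.3) = 5.87, f(-0.9) = 4.83.
Sum = Δs · [f(-2.5) + f(-2.1) + f(-1.7) + f(-1.3) + f(-0.9)].
Sum = 17.66.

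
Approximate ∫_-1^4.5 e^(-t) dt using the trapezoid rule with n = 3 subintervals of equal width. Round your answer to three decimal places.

Δt = (4.5 − (-1))/3 = 11/6.
f(-1) ≈ 2.718, f(5/6) ≈ 0.435, f(8/3) ≈ 0.069, f(4.5) ≈ 0.011.
T_3 = (Δt/2)·[f(t_0) + 2f(t_1) + 2f(t_2) + f(t_3)].
Sum ≈ 3.426.

3.426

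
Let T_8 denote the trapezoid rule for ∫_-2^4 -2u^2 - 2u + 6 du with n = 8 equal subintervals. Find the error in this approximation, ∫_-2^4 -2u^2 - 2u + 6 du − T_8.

1.125

Exact integral: ∫_-2^4 f(u) du = -24.
T_8 = -25.125.
Error = -24 − (-25.125) = 1.125.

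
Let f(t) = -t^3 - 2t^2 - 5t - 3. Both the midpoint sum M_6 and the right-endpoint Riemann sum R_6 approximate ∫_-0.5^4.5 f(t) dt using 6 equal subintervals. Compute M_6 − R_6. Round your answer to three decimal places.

M_6 ≈ -226.01852.
R_6 ≈ -298.06713.
M_6 − R_6 ≈ 72.049.

72.049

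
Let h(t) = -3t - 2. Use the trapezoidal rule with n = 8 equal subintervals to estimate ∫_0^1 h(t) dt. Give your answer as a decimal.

-3.5

Δt = (1 − 0)/8 = 0.125.
h(0) = -2, h(0.125) = -2.375, h(0.25) = -2.75, h(0.375) = -3.125, h(0.5) = -3.5, h(0.625) = -3.875, h(0.75) = -4.25, h(0.875) = -4.625, h(1) = -5.
T_8 = (Δt/2)·[h(t_0) + 2h(t_1) + ... + 2h(t_{7}) + h(t_8)].
Sum = -3.5.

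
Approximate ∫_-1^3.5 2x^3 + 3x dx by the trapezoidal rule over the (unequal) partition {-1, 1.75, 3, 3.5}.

Subinterval widths: 2.75, 1.25, 0.5.
f(-1) = -5, f(1.75) = 15.96875, f(3) = 63, f(3.5) = 96.25.
On each subinterval the trapezoid contributes (Δx_i/2)·[f(x_{i-1}) + f(x_i)].
Sum = 104.25.

104.25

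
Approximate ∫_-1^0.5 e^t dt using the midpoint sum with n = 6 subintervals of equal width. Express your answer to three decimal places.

1.278

Δt = (0.5 − (-1))/6 = 0.25.
Midpoints: -0.875, -0.625, -0.375, -0.125, 0.125, 0.375.
f(-0.875) ≈ 0.417, f(-0.625) ≈ 0.535, f(-0.375) ≈ 0.687, f(-0.125) ≈ 0.882, f(0.125) ≈ 1.133, f(0.375) ≈ 1.455.
Sum = Δt · [f(-0.875) + f(-0.625) + f(-0.375) + ...].
Sum ≈ 1.278.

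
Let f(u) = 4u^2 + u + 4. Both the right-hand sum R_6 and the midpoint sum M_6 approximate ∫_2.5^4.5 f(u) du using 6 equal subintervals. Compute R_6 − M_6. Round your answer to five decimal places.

9.88889

R_6 ≈ 125.4814815.
M_6 ≈ 115.5925926.
R_6 − M_6 ≈ 9.88889.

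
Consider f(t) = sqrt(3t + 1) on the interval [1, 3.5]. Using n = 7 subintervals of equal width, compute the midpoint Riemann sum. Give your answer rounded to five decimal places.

6.89016

Δt = (3.5 − 1)/7 = 5/14.
Midpoints: 33/28, 43/28, 53/28, 2.25, 73/28, 83/28, 93/28.
f(33/28) ≈ 2.12972, f(43/28) ≈ 2.36794, f(53/28) ≈ 2.58429, f(2.25) ≈ 2.78388, f(73/28) ≈ 2.97009, f(83/28) ≈ 3.14529, f(93/28) ≈ 3.31124.
Sum = Δt · [f(33/28) + f(43/28) + f(53/28) + ...].
Sum ≈ 6.89016.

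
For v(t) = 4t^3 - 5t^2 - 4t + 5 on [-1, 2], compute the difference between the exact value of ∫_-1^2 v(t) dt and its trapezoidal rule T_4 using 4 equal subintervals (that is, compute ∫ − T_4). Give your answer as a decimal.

-0.28125

Exact integral: ∫_-1^2 v(t) dt = 9.
T_4 = 9.28125.
Error = 9 − 9.28125 = -0.28125.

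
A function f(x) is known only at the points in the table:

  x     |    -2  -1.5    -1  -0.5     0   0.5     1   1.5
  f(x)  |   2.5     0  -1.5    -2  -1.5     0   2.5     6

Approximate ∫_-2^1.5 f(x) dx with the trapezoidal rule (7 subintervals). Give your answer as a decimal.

0.875

Δx = 0.5.
T_7 = (0.5/2)·[2.5 + 2·0 + 2·(-1.5) + 2·(-2) + 2·(-1.5) + 2·0 + 2·2.5 + 6] = 0.875.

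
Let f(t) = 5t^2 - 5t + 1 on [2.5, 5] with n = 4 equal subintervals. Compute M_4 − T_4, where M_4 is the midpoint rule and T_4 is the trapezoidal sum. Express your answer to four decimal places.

M_4 ≈ 137.509766.
T_4 = 138.73046875.
M_4 − T_4 ≈ -1.2207.

-1.2207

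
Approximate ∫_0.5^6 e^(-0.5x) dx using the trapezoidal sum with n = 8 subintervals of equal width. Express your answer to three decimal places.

1.472

Δx = (6 − 0.5)/8 = 0.6875.
f(0.5) ≈ 0.779, f(1.1875) ≈ 0.552, f(1.875) ≈ 0.392, f(2.5625) ≈ 0.278, f(3.25) ≈ 0.197, f(3.9375) ≈ 0.140, f(4.625) ≈ 0.099, f(5.3125) ≈ 0.070, f(6) ≈ 0.050.
T_8 = (Δx/2)·[f(x_0) + 2f(x_1) + ... + 2f(x_{7}) + f(x_8)].
Sum ≈ 1.472.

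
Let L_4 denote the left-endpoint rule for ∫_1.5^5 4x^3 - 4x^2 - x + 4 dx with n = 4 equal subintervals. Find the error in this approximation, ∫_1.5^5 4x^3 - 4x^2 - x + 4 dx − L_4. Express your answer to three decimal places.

Exact integral: ∫_1.5^5 f(x) dx ≈ 460.39583.
L_4 = 304.52734375.
Error ≈ 460.39583 − 304.52734375 ≈ 155.868.

155.868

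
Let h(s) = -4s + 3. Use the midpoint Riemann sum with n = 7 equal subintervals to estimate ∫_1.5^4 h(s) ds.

-20

Δs = (4 − 1.5)/7 = 5/14.
Midpoints: 47/28, 57/28, 67/28, 2.75, 87/28, 97/28, 107/28.
h(47/28) = -26/7, h(57/28) = -36/7, h(67/28) = -46/7, h(2.75) = -8, h(87/28) = -66/7, h(97/28) = -76/7, h(107/28) = -86/7.
Sum = Δs · [h(47/28) + h(57/28) + h(67/28) + ...].
Sum = -20.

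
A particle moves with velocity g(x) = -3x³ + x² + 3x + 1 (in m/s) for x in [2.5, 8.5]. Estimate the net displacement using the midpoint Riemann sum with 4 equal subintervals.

Δx = (8.5 − 2.5)/4 = 1.5.
Midpoints: 3.25, 4.75, 6.25, 7.75.
g(3.25) = -81.671875, g(4.75) = -283.703125, g(6.25) = -673.609375, g(7.75) = -1312.140625.
Sum = Δx · [g(3.25) + g(4.75) + g(6.25) + g(7.75)].
Sum = -3526.6875.

-3526.6875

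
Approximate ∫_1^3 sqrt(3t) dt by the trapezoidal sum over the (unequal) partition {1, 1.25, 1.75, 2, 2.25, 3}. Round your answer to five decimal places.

4.83833

Subinterval widths: 0.25, 0.5, 0.25, 0.25, 0.75.
f(1) ≈ 1.73205, f(1.25) ≈ 1.93649, f(1.75) ≈ 2.29129, f(2) ≈ 2.44949, f(2.25) ≈ 2.59808, f(3) ≈ 3.00000.
On each subinterval the trapezoid contributes (Δt_i/2)·[f(t_{i-1}) + f(t_i)].
Sum ≈ 4.83833.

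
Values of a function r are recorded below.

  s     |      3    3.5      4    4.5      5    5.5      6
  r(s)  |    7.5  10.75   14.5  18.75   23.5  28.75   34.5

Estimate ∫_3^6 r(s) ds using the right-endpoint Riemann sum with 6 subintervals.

Δs = 0.5.
Sum = 0.5·[10.75 + 14.5 + 18.75 + 23.5 + 28.75 + 34.5] = 65.375.

65.375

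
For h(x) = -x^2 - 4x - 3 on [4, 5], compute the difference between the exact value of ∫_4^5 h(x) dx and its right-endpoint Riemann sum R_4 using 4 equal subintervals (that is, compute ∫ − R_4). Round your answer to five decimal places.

Exact integral: ∫_4^5 h(x) dx ≈ -41.3333333.
R_4 = -42.96875.
Error ≈ -41.3333333 − (-42.96875) ≈ 1.63542.

1.63542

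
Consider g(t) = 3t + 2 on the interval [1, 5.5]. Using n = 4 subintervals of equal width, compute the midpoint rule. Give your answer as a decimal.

52.875

Δt = (5.5 − 1)/4 = 1.125.
Midpoints: 1.5625, 2.6875, 3.8125, 4.9375.
g(1.5625) = 6.6875, g(2.6875) = 10.0625, g(3.8125) = 13.4375, g(4.9375) = 16.8125.
Sum = Δt · [g(1.5625) + g(2.6875) + g(3.8125) + g(4.9375)].
Sum = 52.875.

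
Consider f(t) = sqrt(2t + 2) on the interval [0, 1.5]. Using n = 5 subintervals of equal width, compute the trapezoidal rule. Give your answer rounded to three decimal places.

2.782

Δt = (1.5 − 0)/5 = 0.3.
f(0) ≈ 1.414, f(0.3) ≈ 1.612, f(0.6) ≈ 1.789, f(0.9) ≈ 1.949, f(1.2) ≈ 2.098, f(1.5) ≈ 2.236.
T_5 = (Δt/2)·[f(t_0) + 2f(t_1) + ... + 2f(t_{4}) + f(t_5)].
Sum ≈ 2.782.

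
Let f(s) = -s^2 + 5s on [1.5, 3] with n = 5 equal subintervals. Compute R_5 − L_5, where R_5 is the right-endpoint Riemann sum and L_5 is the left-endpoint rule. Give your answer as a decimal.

0.225

R_5 = 9.09.
L_5 = 8.865.
R_5 − L_5 = 0.225.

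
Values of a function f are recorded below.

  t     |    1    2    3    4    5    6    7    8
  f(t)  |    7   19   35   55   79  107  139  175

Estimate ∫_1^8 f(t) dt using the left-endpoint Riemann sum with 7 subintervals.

Δt = 1.
Sum = 1·[7 + 19 + 35 + 55 + 79 + 107 + 139] = 441.

441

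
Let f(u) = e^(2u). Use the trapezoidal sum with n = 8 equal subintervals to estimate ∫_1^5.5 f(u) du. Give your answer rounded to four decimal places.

33025.7636

Δu = (5.5 − 1)/8 = 0.5625.
f(1) ≈ 7.3891, f(1.5625) ≈ 22.7599, f(2.125) ≈ 70.1054, f(2.6875) ≈ 215.9399, f(3.25) ≈ 665.1416, f(3.8125) ≈ 2048.7805, f(4.375) ≈ 6310.6881, f(4.9375) ≈ 19438.2878, f(5.5) ≈ 59874.1417.
T_8 = (Δu/2)·[f(u_0) + 2f(u_1) + ... + 2f(u_{7}) + f(u_8)].
Sum ≈ 33025.7636.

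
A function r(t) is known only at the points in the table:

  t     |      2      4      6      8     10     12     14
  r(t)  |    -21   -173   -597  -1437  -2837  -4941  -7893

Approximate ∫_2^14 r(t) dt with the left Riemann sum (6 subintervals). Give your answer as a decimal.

-20012

Δt = 2.
Sum = 2·[(-21) + (-173) + (-597) + (-1437) + (-2837) + (-4941)] = -20012.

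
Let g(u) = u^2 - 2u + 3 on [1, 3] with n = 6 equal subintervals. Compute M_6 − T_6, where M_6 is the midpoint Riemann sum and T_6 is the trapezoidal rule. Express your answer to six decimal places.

M_6 ≈ 6.64814815.
T_6 ≈ 6.70370370.
M_6 − T_6 ≈ -0.055556.

-0.055556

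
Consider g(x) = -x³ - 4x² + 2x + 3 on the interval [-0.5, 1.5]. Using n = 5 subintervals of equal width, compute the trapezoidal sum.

Δx = (1.5 − (-0.5))/5 = 0.4.
g(-0.5) = 1.125, g(-0.1) = 2.761, g(0.3) = 3.213, g(0.7) = 2.097, g(1.1) = -0.971, g(1.5) = -6.375.
T_5 = (Δx/2)·[g(x_0) + 2g(x_1) + ... + 2g(x_{4}) + g(x_5)].
Sum = 1.79.

1.79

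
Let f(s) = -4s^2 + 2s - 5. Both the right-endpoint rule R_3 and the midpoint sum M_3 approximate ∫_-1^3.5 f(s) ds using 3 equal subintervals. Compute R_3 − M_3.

R_3 = -103.5.
M_3 = -66.375.
R_3 − M_3 = -37.125.

-37.125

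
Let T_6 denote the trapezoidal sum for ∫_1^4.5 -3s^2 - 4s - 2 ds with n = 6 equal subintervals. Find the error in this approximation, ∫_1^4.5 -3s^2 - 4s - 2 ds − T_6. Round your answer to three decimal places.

0.595

Exact integral: ∫_1^4.5 f(s) ds = -135.625.
T_6 ≈ -136.22049.
Error ≈ -135.625 − (-136.22049) ≈ 0.595.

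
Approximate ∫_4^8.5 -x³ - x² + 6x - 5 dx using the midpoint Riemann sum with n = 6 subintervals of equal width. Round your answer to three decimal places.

Δx = (8.5 − 4)/6 = 0.75.
Midpoints: 4.375, 5.125, 5.875, 6.625, 7.375, 8.125.
f(4.375) = -41795/512, f(5.125) = -69185/512, f(5.875) = -106007/512, f(6.625) = -153557/512, f(7.375) = -213131/512, f(8.125) = -286025/512.
Sum = Δx · [f(4.375) + f(5.125) + f(5.875) + ...].
Sum ≈ -1273.975.

-1273.975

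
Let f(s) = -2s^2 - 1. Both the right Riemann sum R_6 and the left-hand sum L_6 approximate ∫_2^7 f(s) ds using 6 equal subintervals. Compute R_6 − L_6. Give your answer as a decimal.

R_6 ≈ -266.9907407.
L_6 ≈ -191.9907407.
R_6 − L_6 = -75.

-75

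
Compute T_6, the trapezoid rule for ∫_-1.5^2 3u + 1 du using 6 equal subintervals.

Δu = (2 − (-1.5))/6 = 7/12.
f(-1.5) = -3.5, f(-11/12) = -1.75, f(-1/3) = 0, f(0.25) = 1.75, f(5/6) = 3.5, f(17/12) = 5.25, f(2) = 7.
T_6 = (Δu/2)·[f(u_0) + 2f(u_1) + ... + 2f(u_{5}) + f(u_6)].
Sum = 6.125.

6.125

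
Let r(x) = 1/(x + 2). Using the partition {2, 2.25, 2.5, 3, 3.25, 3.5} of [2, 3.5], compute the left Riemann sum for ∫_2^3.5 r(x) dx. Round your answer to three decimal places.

0.330

Subinterval widths: 0.25, 0.25, 0.5, 0.25, 0.25.
Left endpoints: 2, 2.25, 2.5, 3, 3.25.
r(2) = 0.25, r(2.25) = 4/17, r(2.5) = 2/9, r(3) = 0.2, r(3.25) = 4/21.
Sum = Σ Δx_i · r(x_i).
Sum ≈ 0.330.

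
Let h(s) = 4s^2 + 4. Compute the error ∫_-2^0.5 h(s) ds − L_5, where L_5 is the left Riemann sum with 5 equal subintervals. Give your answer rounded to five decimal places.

-4.16667

Exact integral: ∫_-2^0.5 h(s) ds ≈ 20.8333333.
L_5 = 25.
Error ≈ 20.8333333 − 25 ≈ -4.16667.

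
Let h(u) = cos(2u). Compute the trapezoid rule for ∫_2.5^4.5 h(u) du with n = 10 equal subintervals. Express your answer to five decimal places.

0.67636

Δu = (4.5 − 2.5)/10 = 0.2.
h(2.5) ≈ 0.28366, h(2.7) ≈ 0.63469, h(2.9) ≈ 0.88552, h(3.1) ≈ 0.99654, h(3.3) ≈ 0.95023, h(3.5) ≈ 0.75390, h(3.7) ≈ 0.43855, h(3.9) ≈ 0.05396, h(4.1) ≈ -0.33915, h(4.3) ≈ -0.67872, h(4.5) ≈ -0.91113.
T_10 = (Δu/2)·[h(u_0) + 2h(u_1) + ... + 2h(u_{9}) + h(u_10)].
Sum ≈ 0.67636.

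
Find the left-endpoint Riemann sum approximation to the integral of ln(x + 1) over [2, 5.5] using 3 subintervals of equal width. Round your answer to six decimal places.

Δx = (5.5 − 2)/3 = 7/6.
Left endpoints: 2, 19/6, 13/3.
f(2) ≈ 1.098612, f(19/6) ≈ 1.427116, f(13/3) ≈ 1.673976.
Sum = Δx · [f(2) + f(19/6) + f(13/3)].
Sum ≈ 4.899656.

4.899656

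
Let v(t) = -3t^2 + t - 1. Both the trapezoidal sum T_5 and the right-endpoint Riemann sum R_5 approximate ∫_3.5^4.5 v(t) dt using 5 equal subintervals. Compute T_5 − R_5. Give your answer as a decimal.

2.3

T_5 = -45.27.
R_5 = -47.57.
T_5 − R_5 = 2.3.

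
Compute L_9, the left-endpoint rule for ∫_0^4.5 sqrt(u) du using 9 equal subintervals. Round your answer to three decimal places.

Δu = (4.5 − 0)/9 = 0.5.
Left endpoints: 0, 0.5, 1, 1.5, 2, 2.5, 3, 3.5, 4.
f(0) ≈ 0.000, f(0.5) ≈ 0.707, f(1) ≈ 1.000, f(1.5) ≈ 1.225, f(2) ≈ 1.414, f(2.5) ≈ 1.581, f(3) ≈ 1.732, f(3.5) ≈ 1.871, f(4) ≈ 2.000.
Sum = Δu · [f(0) + f(0.5) + f(1) + ...].
Sum ≈ 5.765.

5.765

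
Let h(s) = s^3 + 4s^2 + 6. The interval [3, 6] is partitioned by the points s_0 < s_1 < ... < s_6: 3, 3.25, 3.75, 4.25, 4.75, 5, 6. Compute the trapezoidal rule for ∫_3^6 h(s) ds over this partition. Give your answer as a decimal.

578.25

Subinterval widths: 0.25, 0.5, 0.5, 0.5, 0.25, 1.
h(3) = 69, h(3.25) = 82.578125, h(3.75) = 114.984375, h(4.25) = 155.015625, h(4.75) = 203.421875, h(5) = 231, h(6) = 366.
On each subinterval the trapezoid contributes (Δs_i/2)·[h(s_{i-1}) + h(s_i)].
Sum = 578.25.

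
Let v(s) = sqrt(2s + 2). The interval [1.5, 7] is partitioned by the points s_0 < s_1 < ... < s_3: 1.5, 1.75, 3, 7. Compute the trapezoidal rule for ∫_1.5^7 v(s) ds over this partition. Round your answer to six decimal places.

17.463036

Subinterval widths: 0.25, 1.25, 4.
v(1.5) ≈ 2.236068, v(1.75) ≈ 2.345208, v(3) ≈ 2.828427, v(7) ≈ 4.000000.
On each subinterval the trapezoid contributes (Δs_i/2)·[v(s_{i-1}) + v(s_i)].
Sum ≈ 17.463036.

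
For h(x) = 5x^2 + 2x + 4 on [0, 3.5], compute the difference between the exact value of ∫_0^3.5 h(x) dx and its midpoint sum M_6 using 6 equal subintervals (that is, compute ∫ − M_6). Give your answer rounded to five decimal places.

0.49624

Exact integral: ∫_0^3.5 h(x) dx ≈ 97.7083333.
M_6 ≈ 97.2120949.
Error ≈ 97.7083333 − 97.2120949 ≈ 0.49624.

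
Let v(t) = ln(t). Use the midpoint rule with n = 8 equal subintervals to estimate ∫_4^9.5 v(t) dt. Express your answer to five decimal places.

Δt = (9.5 − 4)/8 = 0.6875.
Midpoints: 4.34375, 5.03125, 5.71875, 6.40625, 7.09375, 7.78125, 8.46875, 9.15625.
v(4.34375) ≈ 1.46874, v(5.03125) ≈ 1.61567, v(5.71875) ≈ 1.74375, v(6.40625) ≈ 1.85727, v(7.09375) ≈ 1.95921, v(7.78125) ≈ 2.05172, v(8.46875) ≈ 2.13638, v(9.15625) ≈ 2.21444.
Sum = Δt · [v(4.34375) + v(5.03125) + v(5.71875) + ...].
Sum ≈ 10.34494.

10.34494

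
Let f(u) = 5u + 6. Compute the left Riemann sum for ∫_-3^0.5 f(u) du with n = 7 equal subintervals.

-5.25

Δu = (0.5 − (-3))/7 = 0.5.
Left endpoints: -3, -2.5, -2, -1.5, -1, -0.5, 0.
f(-3) = -9, f(-2.5) = -6.5, f(-2) = -4, f(-1.5) = -1.5, f(-1) = 1, f(-0.5) = 3.5, f(0) = 6.
Sum = Δu · [f(-3) + f(-2.5) + f(-2) + ...].
Sum = -5.25.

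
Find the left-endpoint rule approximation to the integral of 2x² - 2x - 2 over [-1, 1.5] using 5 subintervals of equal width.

-2.5

Δx = (1.5 − (-1))/5 = 0.5.
Left endpoints: -1, -0.5, 0, 0.5, 1.
f(-1) = 2, f(-0.5) = -0.5, f(0) = -2, f(0.5) = -2.5, f(1) = -2.
Sum = Δx · [f(-1) + f(-0.5) + f(0) + f(0.5) + f(1)].
Sum = -2.5.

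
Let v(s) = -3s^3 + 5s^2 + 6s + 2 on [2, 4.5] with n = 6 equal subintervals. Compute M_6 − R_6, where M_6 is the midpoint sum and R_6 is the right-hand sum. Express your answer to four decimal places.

34.5323

M_6 ≈ -102.378111.
R_6 ≈ -136.910446.
M_6 − R_6 ≈ 34.5323.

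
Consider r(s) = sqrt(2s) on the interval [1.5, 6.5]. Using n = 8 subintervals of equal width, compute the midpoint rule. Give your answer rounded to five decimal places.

Δs = (6.5 − 1.5)/8 = 0.625.
Midpoints: 1.8125, 2.4375, 3.0625, 3.6875, 4.3125, 4.9375, 5.5625, 6.1875.
r(1.8125) ≈ 1.90394, r(2.4375) ≈ 2.20794, r(3.0625) ≈ 2.47487, r(3.6875) ≈ 2.71570, r(4.3125) ≈ 2.93684, r(4.9375) ≈ 3.14245, r(5.5625) ≈ 3.33542, r(6.1875) ≈ 3.51781.
Sum = Δs · [r(1.8125) + r(2.4375) + r(3.0625) + ...].
Sum ≈ 13.89685.

13.89685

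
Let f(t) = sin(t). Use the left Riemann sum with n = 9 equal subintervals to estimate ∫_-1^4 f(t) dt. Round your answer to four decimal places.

Δt = (4 − (-1))/9 = 5/9.
Left endpoints: -1, -4/9, 1/9, 2/3, 11/9, 16/9, 7/3, 26/9, 31/9.
f(-1) ≈ -0.8415, f(-4/9) ≈ -0.4300, f(1/9) ≈ 0.1109, f(2/3) ≈ 0.6184, f(11/9) ≈ 0.9399, f(16/9) ≈ 0.9787, f(7/3) ≈ 0.7231, f(26/9) ≈ 0.2500, f(31/9) ≈ -0.2982.
Sum = Δt · [f(-1) + f(-4/9) + f(1/9) + ...].
Sum ≈ 1.1396.

1.1396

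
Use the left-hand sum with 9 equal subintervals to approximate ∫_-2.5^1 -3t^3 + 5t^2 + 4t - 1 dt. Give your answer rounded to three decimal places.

Δt = (1 − (-2.5))/9 = 7/18.
Left endpoints: -2.5, -19/9, -31/18, -4/3, -17/18, -5/9, -1/6, 2/9, 11/18.
f(-2.5) = 67.125, f(-19/9) = 9979/243, f(-31/18) = 43285/1944, f(-4/3) = 29/3, f(-17/18) = 4295/1944, f(-5/9) = -283/243, f(-1/6) = -109/72, f(2/9) = 25/243, f(11/18) = 5107/1944.
Sum = Δt · [f(-2.5) + f(-19/9) + f(-31/18) + ...].
Sum ≈ 55.372.

55.372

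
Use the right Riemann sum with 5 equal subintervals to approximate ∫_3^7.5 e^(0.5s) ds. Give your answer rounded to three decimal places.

94.476

Δs = (7.5 − 3)/5 = 0.9.
Right endpoints: 3.9, 4.8, 5.7, 6.6, 7.5.
f(3.9) ≈ 7.029, f(4.8) ≈ 11.023, f(5.7) ≈ 17.288, f(6.6) ≈ 27.113, f(7.5) ≈ 42.521.
Sum = Δs · [f(3.9) + f(4.8) + f(5.7) + f(6.6) + f(7.5)].
Sum ≈ 94.476.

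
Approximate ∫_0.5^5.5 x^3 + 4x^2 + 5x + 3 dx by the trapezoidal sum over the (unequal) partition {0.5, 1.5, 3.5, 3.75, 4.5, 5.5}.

Subinterval widths: 1, 2, 0.25, 0.75, 1.
f(0.5) = 6.625, f(1.5) = 22.875, f(3.5) = 112.375, f(3.75) = 130.734375, f(4.5) = 197.625, f(5.5) = 317.875.
On each subinterval the trapezoid contributes (Δx_i/2)·[f(x_{i-1}) + f(x_i)].
Sum = 561.2734375.

561.2734375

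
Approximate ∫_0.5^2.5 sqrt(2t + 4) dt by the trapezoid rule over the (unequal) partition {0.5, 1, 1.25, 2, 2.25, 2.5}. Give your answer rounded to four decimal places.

5.2704

Subinterval widths: 0.5, 0.25, 0.75, 0.25, 0.25.
f(0.5) ≈ 2.2361, f(1) ≈ 2.4495, f(1.25) ≈ 2.5495, f(2) ≈ 2.8284, f(2.25) ≈ 2.9155, f(2.5) ≈ 3.0000.
On each subinterval the trapezoid contributes (Δt_i/2)·[f(t_{i-1}) + f(t_i)].
Sum ≈ 5.2704.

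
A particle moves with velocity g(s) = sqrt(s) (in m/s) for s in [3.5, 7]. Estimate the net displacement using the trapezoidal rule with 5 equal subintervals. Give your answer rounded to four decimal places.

7.9784

Δs = (7 − 3.5)/5 = 0.7.
g(3.5) ≈ 1.8708, g(4.2) ≈ 2.0494, g(4.9) ≈ 2.2136, g(5.6) ≈ 2.3664, g(6.3) ≈ 2.5100, g(7) ≈ 2.6458.
T_5 = (Δs/2)·[g(s_0) + 2g(s_1) + ... + 2g(s_{4}) + g(s_5)].
Sum ≈ 7.9784.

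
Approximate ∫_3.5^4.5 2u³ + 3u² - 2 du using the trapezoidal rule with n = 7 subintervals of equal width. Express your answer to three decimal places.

Δu = (4.5 − 3.5)/7 = 1/7.
f(3.5) = 120.5, f(51/14) = 46132/343, f(53/14) = 102561/686, f(55/14) = 56789/343, f(57/14) = 125339/686, f(59/14) = 68934/343, f(61/14) = 151189/686, f(4.5) = 241.
T_7 = (Δu/2)·[f(u_0) + 2f(u_1) + ... + 2f(u_{6}) + f(u_7)].
Sum ≈ 176.342.

176.342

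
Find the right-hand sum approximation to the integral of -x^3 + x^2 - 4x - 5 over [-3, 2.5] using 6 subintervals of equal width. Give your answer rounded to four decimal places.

-26.8396

Δx = (2.5 − (-3))/6 = 11/12.
Right endpoints: -25/12, -7/6, -0.25, 2/3, 19/12, 2.5.
f(-25/12) = 28885/1728, f(-7/6) = 565/216, f(-0.25) = -3.921875, f(2/3) = -203/27, f(19/12) = -22111/1728, f(2.5) = -24.375.
Sum = Δx · [f(-25/12) + f(-7/6) + f(-0.25) + ...].
Sum ≈ -26.8396.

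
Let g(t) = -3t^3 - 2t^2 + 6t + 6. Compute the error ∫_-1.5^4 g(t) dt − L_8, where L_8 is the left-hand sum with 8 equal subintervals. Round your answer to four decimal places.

-61.8490

Exact integral: ∫_-1.5^4 g(t) dt ≈ -158.869792.
L_8 ≈ -97.020752.
Error ≈ -158.869792 − (-97.020752) ≈ -61.8490.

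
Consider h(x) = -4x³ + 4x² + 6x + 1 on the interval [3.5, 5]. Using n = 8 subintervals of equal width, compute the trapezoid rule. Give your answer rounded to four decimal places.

Δx = (5 − 3.5)/8 = 0.1875.
h(3.5) = -100.5, h(3.6875) = -126003/1024, h(3.875) = -148.4296875, h(4.0625) = -181041/1024, h(4.25) = -208.3125, h(4.4375) = -248967/1024, h(4.625) = -281.4140625, h(4.8125) = -331077/1024, h(5) = -369.
T_8 = (Δx/2)·[h(x_0) + 2h(x_1) + ... + 2h(x_{7}) + h(x_8)].
Sum ≈ -326.1006.

-326.1006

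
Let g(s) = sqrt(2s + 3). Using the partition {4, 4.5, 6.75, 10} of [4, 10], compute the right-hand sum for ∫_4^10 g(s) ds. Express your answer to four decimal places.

26.4580

Subinterval widths: 0.5, 2.25, 3.25.
Right endpoints: 4.5, 6.75, 10.
g(4.5) ≈ 3.4641, g(6.75) ≈ 4.0620, g(10) ≈ 4.7958.
Sum = Σ Δs_i · g(s_i).
Sum ≈ 26.4580.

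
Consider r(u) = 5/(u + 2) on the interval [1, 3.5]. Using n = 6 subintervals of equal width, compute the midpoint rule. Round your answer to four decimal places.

3.0279

Δu = (3.5 − 1)/6 = 5/12.
Midpoints: 29/24, 1.625, 49/24, 59/24, 2.875, 79/24.
r(29/24) = 120/77, r(1.625) = 40/29, r(49/24) = 120/97, r(59/24) = 120/107, r(2.875) = 40/39, r(79/24) = 120/127.
Sum = Δu · [r(29/24) + r(1.625) + r(49/24) + ...].
Sum ≈ 3.0279.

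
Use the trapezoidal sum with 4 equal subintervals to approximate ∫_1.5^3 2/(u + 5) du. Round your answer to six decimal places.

Δu = (3 − 1.5)/4 = 0.375.
f(1.5) = 4/13, f(1.875) = 16/55, f(2.25) = 8/29, f(2.625) = 16/61, f(3) = 0.25.
T_4 = (Δu/2)·[f(u_0) + 2f(u_1) + 2f(u_2) + 2f(u_3) + f(u_4)].
Sum ≈ 0.415467.

0.415467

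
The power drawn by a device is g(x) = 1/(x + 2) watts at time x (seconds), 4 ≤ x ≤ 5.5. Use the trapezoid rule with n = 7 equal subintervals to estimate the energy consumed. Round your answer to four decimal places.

Δx = (5.5 − 4)/7 = 3/14.
g(4) = 1/6, g(59/14) = 14/87, g(31/7) = 7/45, g(65/14) = 14/93, g(34/7) = 7/48, g(71/14) = 14/99, g(37/7) = 7/51, g(5.5) = 2/15.
T_7 = (Δx/2)·[g(x_0) + 2g(x_1) + ... + 2g(x_{6}) + g(x_7)].
Sum ≈ 0.2232.

0.2232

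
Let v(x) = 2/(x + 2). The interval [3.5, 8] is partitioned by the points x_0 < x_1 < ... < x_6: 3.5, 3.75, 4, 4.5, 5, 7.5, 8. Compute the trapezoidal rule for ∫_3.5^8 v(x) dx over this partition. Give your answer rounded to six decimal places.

1.205618

Subinterval widths: 0.25, 0.25, 0.5, 0.5, 2.5, 0.5.
v(3.5) = 4/11, v(3.75) = 8/23, v(4) = 1/3, v(4.5) = 4/13, v(5) = 2/7, v(7.5) = 4/19, v(8) = 0.2.
On each subinterval the trapezoid contributes (Δx_i/2)·[v(x_{i-1}) + v(x_i)].
Sum ≈ 1.205618.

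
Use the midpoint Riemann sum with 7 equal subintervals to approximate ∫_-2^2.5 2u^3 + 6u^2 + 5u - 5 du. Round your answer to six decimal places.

40.743941

Δu = (2.5 − (-2))/7 = 9/14.
Midpoints: -47/28, -29/28, -11/28, 0.25, 25/28, 43/28, 61/28.
f(-47/28) = -65267/10976, f(-29/28) = -65465/10976, f(-11/28) = -67607/10976, f(0.25) = -3.34375, f(25/28) = 62245/10976, f(43/28) = 264223/10976, f(61/28) = 604225/10976.
Sum = Δu · [f(-47/28) + f(-29/28) + f(-11/28) + ...].
Sum ≈ 40.743941.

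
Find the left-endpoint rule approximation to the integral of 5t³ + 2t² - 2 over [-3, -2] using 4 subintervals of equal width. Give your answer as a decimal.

Δt = (-2 − (-3))/4 = 0.25.
Left endpoints: -3, -2.75, -2.5, -2.25.
f(-3) = -119, f(-2.75) = -90.859375, f(-2.5) = -67.625, f(-2.25) = -48.828125.
Sum = Δt · [f(-3) + f(-2.75) + f(-2.5) + f(-2.25)].
Sum = -81.578125.

-81.578125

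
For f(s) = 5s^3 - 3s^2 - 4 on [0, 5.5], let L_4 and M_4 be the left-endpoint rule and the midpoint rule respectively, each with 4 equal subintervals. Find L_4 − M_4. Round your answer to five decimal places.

-410.08838

L_4 ≈ 512.2197266.
M_4 ≈ 922.3081055.
L_4 − M_4 ≈ -410.08838.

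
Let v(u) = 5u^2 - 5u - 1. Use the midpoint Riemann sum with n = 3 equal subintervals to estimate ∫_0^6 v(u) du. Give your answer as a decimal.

254

Δu = (6 − 0)/3 = 2.
Midpoints: 1, 3, 5.
v(1) = -1, v(3) = 29, v(5) = 99.
Sum = Δu · [v(1) + v(3) + v(5)].
Sum = 254.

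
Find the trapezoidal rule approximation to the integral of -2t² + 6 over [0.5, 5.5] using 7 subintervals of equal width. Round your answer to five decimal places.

Δt = (5.5 − 0.5)/7 = 5/7.
f(0.5) = 5.5, f(17/14) = 299/98, f(27/14) = -141/98, f(37/14) = -781/98, f(47/14) = -1621/98, f(57/14) = -2661/98, f(67/14) = -3901/98, f(5.5) = -54.5.
T_7 = (Δt/2)·[f(t_0) + 2f(t_1) + ... + 2f(t_{6}) + f(t_7)].
Sum ≈ -81.68367.

-81.68367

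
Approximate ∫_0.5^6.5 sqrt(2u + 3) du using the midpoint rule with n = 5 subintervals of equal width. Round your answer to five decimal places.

18.68145

Δu = (6.5 − 0.5)/5 = 1.2.
Midpoints: 1.1, 2.3, 3.5, 4.7, 5.9.
f(1.1) ≈ 2.28035, f(2.3) ≈ 2.75681, f(3.5) ≈ 3.16228, f(4.7) ≈ 3.52136, f(5.9) ≈ 3.84708.
Sum = Δu · [f(1.1) + f(2.3) + f(3.5) + f(4.7) + f(5.9)].
Sum ≈ 18.68145.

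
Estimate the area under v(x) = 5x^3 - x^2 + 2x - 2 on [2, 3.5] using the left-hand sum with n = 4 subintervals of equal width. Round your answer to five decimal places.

130.90723

Δx = (3.5 − 2)/4 = 0.375.
Left endpoints: 2, 2.375, 2.75, 3.125.
v(2) = 38, v(2.375) = 32815/512, v(2.75) = 99.921875, v(3.125) = 75301/512.
Sum = Δx · [v(2) + v(2.375) + v(2.75) + v(3.125)].
Sum ≈ 130.90723.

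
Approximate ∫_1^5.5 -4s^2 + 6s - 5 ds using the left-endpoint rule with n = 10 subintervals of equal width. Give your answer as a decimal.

Δs = (5.5 − 1)/10 = 0.45.
Left endpoints: 1, 1.45, 1.9, 2.35, 2.8, 3.25, 3.7, 4.15, 4.6, 5.05.
f(1) = -3, f(1.45) = -4.71, f(1.9) = -8.04, f(2.35) = -12.99, f(2.8) = -19.56, f(3.25) = -27.75, f(3.7) = -37.56, f(4.15) = -48.99, f(4.6) = -62.04, f(5.05) = -76.71.
Sum = Δs · [f(1) + f(1.45) + f(1.9) + ...].
Sum = -135.6075.

-135.6075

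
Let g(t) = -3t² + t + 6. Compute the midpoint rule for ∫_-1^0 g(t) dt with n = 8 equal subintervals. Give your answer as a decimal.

Δt = (0 − (-1))/8 = 0.125.
Midpoints: -0.9375, -0.8125, -0.6875, -0.5625, -0.4375, -0.3125, -0.1875, -0.0625.
g(-0.9375) = 2.42578125, g(-0.8125) = 3.20703125, g(-0.6875) = 3.89453125, g(-0.5625) = 4.48828125, g(-0.4375) = 4.98828125, g(-0.3125) = 5.39453125, g(-0.1875) = 5.70703125, g(-0.0625) = 5.92578125.
Sum = Δt · [g(-0.9375) + g(-0.8125) + g(-0.6875) + ...].
Sum = 4.50390625.

4.50390625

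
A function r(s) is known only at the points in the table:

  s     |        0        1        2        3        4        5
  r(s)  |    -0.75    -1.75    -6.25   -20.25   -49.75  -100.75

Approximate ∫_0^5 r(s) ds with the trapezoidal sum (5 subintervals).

-128.75

Δs = 1.
T_5 = (1/2)·[(-0.75) + 2·(-1.75) + 2·(-6.25) + 2·(-20.25) + 2·(-49.75) + (-100.75)] = -128.75.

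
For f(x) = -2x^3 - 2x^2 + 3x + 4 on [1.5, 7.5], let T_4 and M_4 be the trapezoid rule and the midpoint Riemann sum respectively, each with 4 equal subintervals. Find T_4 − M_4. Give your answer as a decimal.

T_4 = -1818.75.
M_4 = -1720.875.
T_4 − M_4 = -97.875.

-97.875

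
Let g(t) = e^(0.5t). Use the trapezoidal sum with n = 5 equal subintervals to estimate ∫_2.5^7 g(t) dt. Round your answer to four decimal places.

Δt = (7 − 2.5)/5 = 0.9.
g(2.5) ≈ 3.4903, g(3.4) ≈ 5.4739, g(4.3) ≈ 8.5849, g(5.2) ≈ 13.4637, g(6.1) ≈ 21.1153, g(7) ≈ 33.1155.
T_5 = (Δt/2)·[g(t_0) + 2g(t_1) + ... + 2g(t_{4}) + g(t_5)].
Sum ≈ 60.2467.

60.2467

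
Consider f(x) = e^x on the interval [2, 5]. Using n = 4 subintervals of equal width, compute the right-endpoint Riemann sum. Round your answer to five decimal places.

200.45749

Δx = (5 − 2)/4 = 0.75.
Right endpoints: 2.75, 3.5, 4.25, 5.
f(2.75) ≈ 15.64263, f(3.5) ≈ 33.11545, f(4.25) ≈ 70.10541, f(5) ≈ 148.41316.
Sum = Δx · [f(2.75) + f(3.5) + f(4.25) + f(5)].
Sum ≈ 200.45749.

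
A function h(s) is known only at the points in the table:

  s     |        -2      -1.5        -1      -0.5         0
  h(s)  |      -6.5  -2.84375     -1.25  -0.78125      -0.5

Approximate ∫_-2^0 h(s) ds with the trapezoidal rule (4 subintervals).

Δs = 0.5.
T_4 = (0.5/2)·[(-6.5) + 2·(-2.84375) + 2·(-1.25) + 2·(-0.78125) + (-0.5)] = -4.1875.

-4.1875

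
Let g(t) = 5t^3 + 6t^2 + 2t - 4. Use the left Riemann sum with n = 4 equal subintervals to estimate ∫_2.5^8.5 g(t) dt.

5364

Δt = (8.5 − 2.5)/4 = 1.5.
Left endpoints: 2.5, 4, 5.5, 7.
g(2.5) = 116.625, g(4) = 420, g(5.5) = 1020.375, g(7) = 2019.
Sum = Δt · [g(2.5) + g(4) + g(5.5) + g(7)].
Sum = 5364.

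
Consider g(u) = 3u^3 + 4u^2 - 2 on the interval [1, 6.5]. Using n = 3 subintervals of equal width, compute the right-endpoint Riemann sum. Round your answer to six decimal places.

2711.907407

Δu = (6.5 − 1)/3 = 11/6.
Right endpoints: 17/6, 14/3, 6.5.
g(17/6) = 7081/72, g(14/3) = 390, g(6.5) = 990.875.
Sum = Δu · [g(17/6) + g(14/3) + g(6.5)].
Sum ≈ 2711.907407.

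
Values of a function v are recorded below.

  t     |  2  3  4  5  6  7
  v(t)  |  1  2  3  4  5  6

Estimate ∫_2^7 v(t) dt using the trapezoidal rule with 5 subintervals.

17.5

Δt = 1.
T_5 = (1/2)·[1 + 2·2 + 2·3 + 2·4 + 2·5 + 6] = 17.5.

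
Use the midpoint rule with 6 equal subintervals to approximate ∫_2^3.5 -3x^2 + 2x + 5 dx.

Δx = (3.5 − 2)/6 = 0.25.
Midpoints: 2.125, 2.375, 2.625, 2.875, 3.125, 3.375.
f(2.125) = -4.296875, f(2.375) = -7.171875, f(2.625) = -10.421875, f(2.875) = -14.046875, f(3.125) = -18.046875, f(3.375) = -22.421875.
Sum = Δx · [f(2.125) + f(2.375) + f(2.625) + ...].
Sum = -19.1015625.

-19.1015625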